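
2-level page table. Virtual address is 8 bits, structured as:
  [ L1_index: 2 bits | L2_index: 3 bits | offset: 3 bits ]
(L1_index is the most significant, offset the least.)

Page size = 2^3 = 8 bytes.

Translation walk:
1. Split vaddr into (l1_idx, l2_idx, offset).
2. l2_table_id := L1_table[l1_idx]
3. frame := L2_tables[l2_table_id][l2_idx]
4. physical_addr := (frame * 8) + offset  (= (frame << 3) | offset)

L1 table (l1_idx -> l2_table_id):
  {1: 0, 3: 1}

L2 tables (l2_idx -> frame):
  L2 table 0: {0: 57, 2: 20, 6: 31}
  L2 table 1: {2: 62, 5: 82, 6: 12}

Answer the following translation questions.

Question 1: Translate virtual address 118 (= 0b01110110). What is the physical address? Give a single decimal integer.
vaddr = 118 = 0b01110110
Split: l1_idx=1, l2_idx=6, offset=6
L1[1] = 0
L2[0][6] = 31
paddr = 31 * 8 + 6 = 254

Answer: 254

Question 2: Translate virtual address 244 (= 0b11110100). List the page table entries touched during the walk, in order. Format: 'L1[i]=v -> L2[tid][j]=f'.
vaddr = 244 = 0b11110100
Split: l1_idx=3, l2_idx=6, offset=4

Answer: L1[3]=1 -> L2[1][6]=12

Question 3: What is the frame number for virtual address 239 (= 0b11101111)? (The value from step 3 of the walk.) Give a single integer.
Answer: 82

Derivation:
vaddr = 239: l1_idx=3, l2_idx=5
L1[3] = 1; L2[1][5] = 82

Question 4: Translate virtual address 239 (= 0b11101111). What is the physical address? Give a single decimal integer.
vaddr = 239 = 0b11101111
Split: l1_idx=3, l2_idx=5, offset=7
L1[3] = 1
L2[1][5] = 82
paddr = 82 * 8 + 7 = 663

Answer: 663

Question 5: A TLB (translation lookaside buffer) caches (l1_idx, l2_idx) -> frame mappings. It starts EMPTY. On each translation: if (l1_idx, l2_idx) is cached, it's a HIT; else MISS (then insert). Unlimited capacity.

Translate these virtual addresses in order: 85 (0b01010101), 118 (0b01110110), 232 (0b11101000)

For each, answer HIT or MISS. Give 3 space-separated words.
Answer: MISS MISS MISS

Derivation:
vaddr=85: (1,2) not in TLB -> MISS, insert
vaddr=118: (1,6) not in TLB -> MISS, insert
vaddr=232: (3,5) not in TLB -> MISS, insert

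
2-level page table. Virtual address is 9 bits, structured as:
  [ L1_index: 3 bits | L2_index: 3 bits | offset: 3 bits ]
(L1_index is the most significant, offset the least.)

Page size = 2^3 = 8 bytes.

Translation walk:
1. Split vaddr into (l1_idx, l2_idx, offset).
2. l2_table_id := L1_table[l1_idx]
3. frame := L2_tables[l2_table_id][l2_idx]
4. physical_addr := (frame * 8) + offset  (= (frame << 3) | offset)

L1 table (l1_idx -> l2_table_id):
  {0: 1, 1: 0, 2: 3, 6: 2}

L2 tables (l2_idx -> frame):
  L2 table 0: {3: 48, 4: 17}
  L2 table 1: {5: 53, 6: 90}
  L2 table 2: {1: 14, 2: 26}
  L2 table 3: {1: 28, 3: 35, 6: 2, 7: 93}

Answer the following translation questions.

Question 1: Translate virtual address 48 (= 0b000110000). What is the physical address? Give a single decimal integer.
vaddr = 48 = 0b000110000
Split: l1_idx=0, l2_idx=6, offset=0
L1[0] = 1
L2[1][6] = 90
paddr = 90 * 8 + 0 = 720

Answer: 720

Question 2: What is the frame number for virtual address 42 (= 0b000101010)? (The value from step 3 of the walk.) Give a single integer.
vaddr = 42: l1_idx=0, l2_idx=5
L1[0] = 1; L2[1][5] = 53

Answer: 53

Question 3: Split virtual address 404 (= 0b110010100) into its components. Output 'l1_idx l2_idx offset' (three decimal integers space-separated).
vaddr = 404 = 0b110010100
  top 3 bits -> l1_idx = 6
  next 3 bits -> l2_idx = 2
  bottom 3 bits -> offset = 4

Answer: 6 2 4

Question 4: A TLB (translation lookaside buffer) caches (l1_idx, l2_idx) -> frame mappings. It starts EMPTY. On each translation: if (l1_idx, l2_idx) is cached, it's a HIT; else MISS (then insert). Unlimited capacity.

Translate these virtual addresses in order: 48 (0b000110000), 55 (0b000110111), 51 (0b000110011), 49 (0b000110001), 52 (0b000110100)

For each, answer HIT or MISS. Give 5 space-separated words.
vaddr=48: (0,6) not in TLB -> MISS, insert
vaddr=55: (0,6) in TLB -> HIT
vaddr=51: (0,6) in TLB -> HIT
vaddr=49: (0,6) in TLB -> HIT
vaddr=52: (0,6) in TLB -> HIT

Answer: MISS HIT HIT HIT HIT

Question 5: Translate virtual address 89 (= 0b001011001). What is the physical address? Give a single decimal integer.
Answer: 385

Derivation:
vaddr = 89 = 0b001011001
Split: l1_idx=1, l2_idx=3, offset=1
L1[1] = 0
L2[0][3] = 48
paddr = 48 * 8 + 1 = 385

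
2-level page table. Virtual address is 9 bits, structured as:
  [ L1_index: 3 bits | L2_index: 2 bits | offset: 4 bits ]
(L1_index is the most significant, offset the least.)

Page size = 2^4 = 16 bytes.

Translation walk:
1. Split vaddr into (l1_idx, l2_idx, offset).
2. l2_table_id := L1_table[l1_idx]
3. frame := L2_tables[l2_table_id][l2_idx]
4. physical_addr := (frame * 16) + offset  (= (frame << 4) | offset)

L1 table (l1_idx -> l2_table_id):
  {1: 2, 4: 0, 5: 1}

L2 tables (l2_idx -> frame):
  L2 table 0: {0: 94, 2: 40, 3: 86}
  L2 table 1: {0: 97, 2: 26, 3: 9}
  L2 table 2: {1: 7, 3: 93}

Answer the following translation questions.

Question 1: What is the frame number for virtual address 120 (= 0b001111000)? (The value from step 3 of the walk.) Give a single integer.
vaddr = 120: l1_idx=1, l2_idx=3
L1[1] = 2; L2[2][3] = 93

Answer: 93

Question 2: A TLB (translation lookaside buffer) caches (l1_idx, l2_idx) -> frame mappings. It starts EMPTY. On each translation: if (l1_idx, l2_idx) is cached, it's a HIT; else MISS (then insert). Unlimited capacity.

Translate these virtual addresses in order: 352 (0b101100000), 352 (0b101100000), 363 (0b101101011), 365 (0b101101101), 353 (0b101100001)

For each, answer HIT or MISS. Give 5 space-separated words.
vaddr=352: (5,2) not in TLB -> MISS, insert
vaddr=352: (5,2) in TLB -> HIT
vaddr=363: (5,2) in TLB -> HIT
vaddr=365: (5,2) in TLB -> HIT
vaddr=353: (5,2) in TLB -> HIT

Answer: MISS HIT HIT HIT HIT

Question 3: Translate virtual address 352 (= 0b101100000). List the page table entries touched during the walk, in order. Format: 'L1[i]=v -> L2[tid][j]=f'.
Answer: L1[5]=1 -> L2[1][2]=26

Derivation:
vaddr = 352 = 0b101100000
Split: l1_idx=5, l2_idx=2, offset=0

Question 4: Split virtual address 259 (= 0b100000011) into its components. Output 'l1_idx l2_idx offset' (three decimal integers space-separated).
Answer: 4 0 3

Derivation:
vaddr = 259 = 0b100000011
  top 3 bits -> l1_idx = 4
  next 2 bits -> l2_idx = 0
  bottom 4 bits -> offset = 3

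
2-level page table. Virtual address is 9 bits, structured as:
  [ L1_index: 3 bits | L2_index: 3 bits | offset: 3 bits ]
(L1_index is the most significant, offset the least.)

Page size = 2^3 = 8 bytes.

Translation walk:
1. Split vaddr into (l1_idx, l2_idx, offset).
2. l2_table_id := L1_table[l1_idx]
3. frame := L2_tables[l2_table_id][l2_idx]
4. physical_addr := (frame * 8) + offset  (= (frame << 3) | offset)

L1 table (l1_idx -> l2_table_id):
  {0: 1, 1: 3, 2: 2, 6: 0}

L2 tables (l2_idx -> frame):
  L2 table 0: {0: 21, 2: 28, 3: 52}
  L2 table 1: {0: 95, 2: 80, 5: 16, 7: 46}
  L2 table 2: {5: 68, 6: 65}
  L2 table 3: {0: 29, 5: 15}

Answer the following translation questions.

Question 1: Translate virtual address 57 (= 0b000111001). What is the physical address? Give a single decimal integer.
Answer: 369

Derivation:
vaddr = 57 = 0b000111001
Split: l1_idx=0, l2_idx=7, offset=1
L1[0] = 1
L2[1][7] = 46
paddr = 46 * 8 + 1 = 369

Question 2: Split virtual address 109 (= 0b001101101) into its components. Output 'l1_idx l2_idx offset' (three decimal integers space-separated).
Answer: 1 5 5

Derivation:
vaddr = 109 = 0b001101101
  top 3 bits -> l1_idx = 1
  next 3 bits -> l2_idx = 5
  bottom 3 bits -> offset = 5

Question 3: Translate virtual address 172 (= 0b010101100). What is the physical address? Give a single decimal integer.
Answer: 548

Derivation:
vaddr = 172 = 0b010101100
Split: l1_idx=2, l2_idx=5, offset=4
L1[2] = 2
L2[2][5] = 68
paddr = 68 * 8 + 4 = 548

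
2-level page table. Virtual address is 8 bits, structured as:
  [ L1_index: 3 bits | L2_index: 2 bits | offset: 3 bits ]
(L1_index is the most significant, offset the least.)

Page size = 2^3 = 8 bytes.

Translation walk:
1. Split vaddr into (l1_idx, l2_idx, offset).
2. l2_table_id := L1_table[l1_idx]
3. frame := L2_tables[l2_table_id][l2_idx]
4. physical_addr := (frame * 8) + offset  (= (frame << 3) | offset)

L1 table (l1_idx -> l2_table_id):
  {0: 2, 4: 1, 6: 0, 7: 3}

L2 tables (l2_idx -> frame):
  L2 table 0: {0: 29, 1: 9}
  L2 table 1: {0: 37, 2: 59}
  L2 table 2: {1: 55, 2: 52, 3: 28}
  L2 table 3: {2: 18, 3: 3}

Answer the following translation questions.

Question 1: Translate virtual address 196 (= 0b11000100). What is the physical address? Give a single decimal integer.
vaddr = 196 = 0b11000100
Split: l1_idx=6, l2_idx=0, offset=4
L1[6] = 0
L2[0][0] = 29
paddr = 29 * 8 + 4 = 236

Answer: 236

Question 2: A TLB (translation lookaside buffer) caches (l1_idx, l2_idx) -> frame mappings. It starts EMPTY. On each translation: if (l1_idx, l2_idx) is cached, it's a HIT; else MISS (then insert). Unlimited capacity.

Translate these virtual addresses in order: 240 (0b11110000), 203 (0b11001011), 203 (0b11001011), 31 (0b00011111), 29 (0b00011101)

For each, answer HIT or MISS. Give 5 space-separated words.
vaddr=240: (7,2) not in TLB -> MISS, insert
vaddr=203: (6,1) not in TLB -> MISS, insert
vaddr=203: (6,1) in TLB -> HIT
vaddr=31: (0,3) not in TLB -> MISS, insert
vaddr=29: (0,3) in TLB -> HIT

Answer: MISS MISS HIT MISS HIT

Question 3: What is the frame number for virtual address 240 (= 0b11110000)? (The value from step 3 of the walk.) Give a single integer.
vaddr = 240: l1_idx=7, l2_idx=2
L1[7] = 3; L2[3][2] = 18

Answer: 18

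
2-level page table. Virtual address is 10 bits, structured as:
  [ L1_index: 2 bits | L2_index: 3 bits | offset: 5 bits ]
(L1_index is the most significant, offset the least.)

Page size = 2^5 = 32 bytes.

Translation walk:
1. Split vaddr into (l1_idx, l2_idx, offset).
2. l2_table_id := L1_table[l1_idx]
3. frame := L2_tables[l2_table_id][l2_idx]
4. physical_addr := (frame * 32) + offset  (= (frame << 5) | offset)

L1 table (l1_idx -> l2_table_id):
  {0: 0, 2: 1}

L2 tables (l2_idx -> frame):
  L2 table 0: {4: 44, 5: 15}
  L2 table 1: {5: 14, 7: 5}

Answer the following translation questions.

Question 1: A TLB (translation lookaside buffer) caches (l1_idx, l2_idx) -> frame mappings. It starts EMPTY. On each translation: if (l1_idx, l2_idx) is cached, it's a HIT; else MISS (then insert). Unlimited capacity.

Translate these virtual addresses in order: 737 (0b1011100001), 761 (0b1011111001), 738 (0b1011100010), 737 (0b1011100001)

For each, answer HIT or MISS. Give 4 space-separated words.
Answer: MISS HIT HIT HIT

Derivation:
vaddr=737: (2,7) not in TLB -> MISS, insert
vaddr=761: (2,7) in TLB -> HIT
vaddr=738: (2,7) in TLB -> HIT
vaddr=737: (2,7) in TLB -> HIT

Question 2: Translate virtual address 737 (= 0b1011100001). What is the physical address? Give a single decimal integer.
Answer: 161

Derivation:
vaddr = 737 = 0b1011100001
Split: l1_idx=2, l2_idx=7, offset=1
L1[2] = 1
L2[1][7] = 5
paddr = 5 * 32 + 1 = 161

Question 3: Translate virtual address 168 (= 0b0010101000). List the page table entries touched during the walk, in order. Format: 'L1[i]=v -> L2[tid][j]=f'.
Answer: L1[0]=0 -> L2[0][5]=15

Derivation:
vaddr = 168 = 0b0010101000
Split: l1_idx=0, l2_idx=5, offset=8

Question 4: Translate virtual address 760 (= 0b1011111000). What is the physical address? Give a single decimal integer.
vaddr = 760 = 0b1011111000
Split: l1_idx=2, l2_idx=7, offset=24
L1[2] = 1
L2[1][7] = 5
paddr = 5 * 32 + 24 = 184

Answer: 184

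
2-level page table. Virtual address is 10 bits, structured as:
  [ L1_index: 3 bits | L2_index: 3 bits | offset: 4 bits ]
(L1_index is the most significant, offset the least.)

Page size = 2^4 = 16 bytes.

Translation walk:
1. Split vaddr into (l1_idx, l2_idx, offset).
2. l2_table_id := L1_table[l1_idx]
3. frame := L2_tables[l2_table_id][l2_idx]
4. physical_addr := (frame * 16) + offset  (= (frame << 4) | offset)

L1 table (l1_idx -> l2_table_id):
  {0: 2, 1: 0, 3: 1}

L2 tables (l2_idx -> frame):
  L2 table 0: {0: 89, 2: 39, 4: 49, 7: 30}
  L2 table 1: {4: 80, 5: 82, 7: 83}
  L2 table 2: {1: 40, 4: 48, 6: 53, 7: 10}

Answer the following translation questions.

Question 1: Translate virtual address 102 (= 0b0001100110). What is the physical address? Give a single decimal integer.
Answer: 854

Derivation:
vaddr = 102 = 0b0001100110
Split: l1_idx=0, l2_idx=6, offset=6
L1[0] = 2
L2[2][6] = 53
paddr = 53 * 16 + 6 = 854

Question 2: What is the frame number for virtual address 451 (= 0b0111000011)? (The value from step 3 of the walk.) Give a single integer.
Answer: 80

Derivation:
vaddr = 451: l1_idx=3, l2_idx=4
L1[3] = 1; L2[1][4] = 80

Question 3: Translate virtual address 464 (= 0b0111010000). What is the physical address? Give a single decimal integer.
vaddr = 464 = 0b0111010000
Split: l1_idx=3, l2_idx=5, offset=0
L1[3] = 1
L2[1][5] = 82
paddr = 82 * 16 + 0 = 1312

Answer: 1312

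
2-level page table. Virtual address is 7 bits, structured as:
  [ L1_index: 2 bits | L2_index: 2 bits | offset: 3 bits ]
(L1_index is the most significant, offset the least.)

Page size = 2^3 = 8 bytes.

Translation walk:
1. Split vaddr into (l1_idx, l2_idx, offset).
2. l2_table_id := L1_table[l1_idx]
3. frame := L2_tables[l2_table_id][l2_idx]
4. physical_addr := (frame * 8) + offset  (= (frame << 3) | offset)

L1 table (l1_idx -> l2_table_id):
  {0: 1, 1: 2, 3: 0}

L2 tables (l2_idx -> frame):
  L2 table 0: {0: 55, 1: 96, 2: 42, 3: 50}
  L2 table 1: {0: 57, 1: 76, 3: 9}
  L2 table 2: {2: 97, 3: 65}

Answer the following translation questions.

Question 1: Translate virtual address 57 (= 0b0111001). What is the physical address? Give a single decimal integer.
vaddr = 57 = 0b0111001
Split: l1_idx=1, l2_idx=3, offset=1
L1[1] = 2
L2[2][3] = 65
paddr = 65 * 8 + 1 = 521

Answer: 521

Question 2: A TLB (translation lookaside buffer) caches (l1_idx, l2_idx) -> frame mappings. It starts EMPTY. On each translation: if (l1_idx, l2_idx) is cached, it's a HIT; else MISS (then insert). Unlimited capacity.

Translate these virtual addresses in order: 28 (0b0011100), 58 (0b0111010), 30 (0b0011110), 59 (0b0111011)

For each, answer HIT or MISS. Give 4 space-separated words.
Answer: MISS MISS HIT HIT

Derivation:
vaddr=28: (0,3) not in TLB -> MISS, insert
vaddr=58: (1,3) not in TLB -> MISS, insert
vaddr=30: (0,3) in TLB -> HIT
vaddr=59: (1,3) in TLB -> HIT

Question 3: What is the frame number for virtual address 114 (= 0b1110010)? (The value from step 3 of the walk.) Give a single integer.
Answer: 42

Derivation:
vaddr = 114: l1_idx=3, l2_idx=2
L1[3] = 0; L2[0][2] = 42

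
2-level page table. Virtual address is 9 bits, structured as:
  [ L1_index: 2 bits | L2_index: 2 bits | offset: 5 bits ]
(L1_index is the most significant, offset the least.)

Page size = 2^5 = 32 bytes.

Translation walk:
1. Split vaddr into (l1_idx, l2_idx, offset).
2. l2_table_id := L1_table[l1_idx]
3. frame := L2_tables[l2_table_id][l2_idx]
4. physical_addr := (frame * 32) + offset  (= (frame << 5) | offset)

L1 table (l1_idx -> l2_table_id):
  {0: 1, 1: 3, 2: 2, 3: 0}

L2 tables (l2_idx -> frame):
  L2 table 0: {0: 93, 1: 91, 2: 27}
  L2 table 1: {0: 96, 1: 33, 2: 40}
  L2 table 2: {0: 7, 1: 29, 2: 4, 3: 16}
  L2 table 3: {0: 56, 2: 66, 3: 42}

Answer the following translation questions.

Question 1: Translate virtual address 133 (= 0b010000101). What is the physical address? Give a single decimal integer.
Answer: 1797

Derivation:
vaddr = 133 = 0b010000101
Split: l1_idx=1, l2_idx=0, offset=5
L1[1] = 3
L2[3][0] = 56
paddr = 56 * 32 + 5 = 1797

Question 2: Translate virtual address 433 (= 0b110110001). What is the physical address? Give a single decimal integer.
vaddr = 433 = 0b110110001
Split: l1_idx=3, l2_idx=1, offset=17
L1[3] = 0
L2[0][1] = 91
paddr = 91 * 32 + 17 = 2929

Answer: 2929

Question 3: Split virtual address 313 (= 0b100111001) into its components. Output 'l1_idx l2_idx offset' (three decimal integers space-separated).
vaddr = 313 = 0b100111001
  top 2 bits -> l1_idx = 2
  next 2 bits -> l2_idx = 1
  bottom 5 bits -> offset = 25

Answer: 2 1 25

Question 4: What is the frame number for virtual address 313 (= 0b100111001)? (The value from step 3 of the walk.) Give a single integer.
vaddr = 313: l1_idx=2, l2_idx=1
L1[2] = 2; L2[2][1] = 29

Answer: 29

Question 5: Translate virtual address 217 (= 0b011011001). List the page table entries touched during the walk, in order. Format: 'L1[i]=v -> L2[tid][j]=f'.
Answer: L1[1]=3 -> L2[3][2]=66

Derivation:
vaddr = 217 = 0b011011001
Split: l1_idx=1, l2_idx=2, offset=25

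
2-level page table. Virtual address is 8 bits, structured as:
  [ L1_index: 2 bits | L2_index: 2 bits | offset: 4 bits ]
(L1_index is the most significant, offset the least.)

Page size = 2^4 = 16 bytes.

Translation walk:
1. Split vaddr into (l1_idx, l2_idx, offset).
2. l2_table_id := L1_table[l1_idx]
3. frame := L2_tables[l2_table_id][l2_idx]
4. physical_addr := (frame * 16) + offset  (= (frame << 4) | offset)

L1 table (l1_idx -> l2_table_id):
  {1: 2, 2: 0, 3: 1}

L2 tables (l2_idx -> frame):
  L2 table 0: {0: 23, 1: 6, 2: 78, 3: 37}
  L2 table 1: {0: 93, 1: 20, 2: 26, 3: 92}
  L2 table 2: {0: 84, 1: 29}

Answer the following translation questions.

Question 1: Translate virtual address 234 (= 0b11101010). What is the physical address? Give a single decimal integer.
vaddr = 234 = 0b11101010
Split: l1_idx=3, l2_idx=2, offset=10
L1[3] = 1
L2[1][2] = 26
paddr = 26 * 16 + 10 = 426

Answer: 426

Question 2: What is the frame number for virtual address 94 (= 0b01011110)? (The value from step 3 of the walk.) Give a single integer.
Answer: 29

Derivation:
vaddr = 94: l1_idx=1, l2_idx=1
L1[1] = 2; L2[2][1] = 29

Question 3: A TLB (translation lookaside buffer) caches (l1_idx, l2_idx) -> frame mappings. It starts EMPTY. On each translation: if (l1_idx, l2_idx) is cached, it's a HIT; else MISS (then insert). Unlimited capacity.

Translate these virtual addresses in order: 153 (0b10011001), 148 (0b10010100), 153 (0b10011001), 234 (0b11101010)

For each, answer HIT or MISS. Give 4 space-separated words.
vaddr=153: (2,1) not in TLB -> MISS, insert
vaddr=148: (2,1) in TLB -> HIT
vaddr=153: (2,1) in TLB -> HIT
vaddr=234: (3,2) not in TLB -> MISS, insert

Answer: MISS HIT HIT MISS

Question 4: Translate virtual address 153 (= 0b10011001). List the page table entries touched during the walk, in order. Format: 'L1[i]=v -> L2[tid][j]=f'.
Answer: L1[2]=0 -> L2[0][1]=6

Derivation:
vaddr = 153 = 0b10011001
Split: l1_idx=2, l2_idx=1, offset=9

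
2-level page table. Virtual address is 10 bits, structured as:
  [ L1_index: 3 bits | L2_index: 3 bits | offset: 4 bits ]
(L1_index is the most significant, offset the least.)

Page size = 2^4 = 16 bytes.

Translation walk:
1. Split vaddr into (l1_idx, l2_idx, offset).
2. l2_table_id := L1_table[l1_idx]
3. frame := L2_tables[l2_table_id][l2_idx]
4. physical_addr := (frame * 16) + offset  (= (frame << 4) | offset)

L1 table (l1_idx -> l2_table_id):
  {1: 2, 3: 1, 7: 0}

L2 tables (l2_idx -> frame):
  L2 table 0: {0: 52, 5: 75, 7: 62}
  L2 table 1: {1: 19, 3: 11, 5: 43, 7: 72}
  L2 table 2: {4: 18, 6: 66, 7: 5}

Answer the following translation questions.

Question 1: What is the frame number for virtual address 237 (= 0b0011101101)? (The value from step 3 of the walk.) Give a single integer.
Answer: 66

Derivation:
vaddr = 237: l1_idx=1, l2_idx=6
L1[1] = 2; L2[2][6] = 66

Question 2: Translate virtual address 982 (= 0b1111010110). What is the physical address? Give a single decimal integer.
vaddr = 982 = 0b1111010110
Split: l1_idx=7, l2_idx=5, offset=6
L1[7] = 0
L2[0][5] = 75
paddr = 75 * 16 + 6 = 1206

Answer: 1206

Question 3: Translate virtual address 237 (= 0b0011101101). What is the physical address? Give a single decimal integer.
vaddr = 237 = 0b0011101101
Split: l1_idx=1, l2_idx=6, offset=13
L1[1] = 2
L2[2][6] = 66
paddr = 66 * 16 + 13 = 1069

Answer: 1069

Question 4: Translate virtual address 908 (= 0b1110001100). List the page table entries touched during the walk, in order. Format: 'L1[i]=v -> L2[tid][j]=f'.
vaddr = 908 = 0b1110001100
Split: l1_idx=7, l2_idx=0, offset=12

Answer: L1[7]=0 -> L2[0][0]=52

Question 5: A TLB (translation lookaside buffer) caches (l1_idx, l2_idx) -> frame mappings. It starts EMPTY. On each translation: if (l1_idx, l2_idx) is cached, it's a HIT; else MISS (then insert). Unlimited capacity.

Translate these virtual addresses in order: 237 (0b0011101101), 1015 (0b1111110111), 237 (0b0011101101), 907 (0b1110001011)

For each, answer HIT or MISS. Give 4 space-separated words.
vaddr=237: (1,6) not in TLB -> MISS, insert
vaddr=1015: (7,7) not in TLB -> MISS, insert
vaddr=237: (1,6) in TLB -> HIT
vaddr=907: (7,0) not in TLB -> MISS, insert

Answer: MISS MISS HIT MISS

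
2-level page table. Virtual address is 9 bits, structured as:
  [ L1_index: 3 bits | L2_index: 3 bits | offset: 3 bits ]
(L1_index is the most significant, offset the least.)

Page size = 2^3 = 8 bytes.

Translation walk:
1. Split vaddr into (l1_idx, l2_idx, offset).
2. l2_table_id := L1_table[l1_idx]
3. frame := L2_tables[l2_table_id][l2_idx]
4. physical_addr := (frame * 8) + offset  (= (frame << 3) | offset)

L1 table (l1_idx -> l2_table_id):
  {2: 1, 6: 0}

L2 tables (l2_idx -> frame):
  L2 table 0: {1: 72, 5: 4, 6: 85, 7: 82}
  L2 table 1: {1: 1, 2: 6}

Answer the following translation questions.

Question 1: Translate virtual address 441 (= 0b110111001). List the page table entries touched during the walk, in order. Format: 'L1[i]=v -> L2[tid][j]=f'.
Answer: L1[6]=0 -> L2[0][7]=82

Derivation:
vaddr = 441 = 0b110111001
Split: l1_idx=6, l2_idx=7, offset=1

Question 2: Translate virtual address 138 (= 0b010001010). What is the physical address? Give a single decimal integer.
vaddr = 138 = 0b010001010
Split: l1_idx=2, l2_idx=1, offset=2
L1[2] = 1
L2[1][1] = 1
paddr = 1 * 8 + 2 = 10

Answer: 10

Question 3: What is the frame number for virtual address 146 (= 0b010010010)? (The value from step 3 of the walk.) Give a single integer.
vaddr = 146: l1_idx=2, l2_idx=2
L1[2] = 1; L2[1][2] = 6

Answer: 6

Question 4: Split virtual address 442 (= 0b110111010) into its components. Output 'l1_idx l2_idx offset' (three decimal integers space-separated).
Answer: 6 7 2

Derivation:
vaddr = 442 = 0b110111010
  top 3 bits -> l1_idx = 6
  next 3 bits -> l2_idx = 7
  bottom 3 bits -> offset = 2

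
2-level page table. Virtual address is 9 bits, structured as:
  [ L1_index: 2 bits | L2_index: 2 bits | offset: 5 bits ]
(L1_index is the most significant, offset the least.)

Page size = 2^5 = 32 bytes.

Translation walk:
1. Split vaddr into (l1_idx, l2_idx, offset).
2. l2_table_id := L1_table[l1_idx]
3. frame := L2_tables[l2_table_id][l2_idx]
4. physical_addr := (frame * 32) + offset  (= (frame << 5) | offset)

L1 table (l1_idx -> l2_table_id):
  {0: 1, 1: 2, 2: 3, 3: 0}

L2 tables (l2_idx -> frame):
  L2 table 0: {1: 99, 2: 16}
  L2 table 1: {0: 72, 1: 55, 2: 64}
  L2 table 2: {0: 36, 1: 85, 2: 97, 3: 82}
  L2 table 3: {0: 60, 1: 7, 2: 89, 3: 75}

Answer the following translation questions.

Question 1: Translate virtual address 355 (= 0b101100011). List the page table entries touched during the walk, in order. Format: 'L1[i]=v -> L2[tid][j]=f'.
Answer: L1[2]=3 -> L2[3][3]=75

Derivation:
vaddr = 355 = 0b101100011
Split: l1_idx=2, l2_idx=3, offset=3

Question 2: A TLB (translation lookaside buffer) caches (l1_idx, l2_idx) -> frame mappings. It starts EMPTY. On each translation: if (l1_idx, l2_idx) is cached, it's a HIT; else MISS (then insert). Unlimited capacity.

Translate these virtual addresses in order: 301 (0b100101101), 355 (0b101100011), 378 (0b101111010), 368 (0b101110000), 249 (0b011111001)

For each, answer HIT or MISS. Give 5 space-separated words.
vaddr=301: (2,1) not in TLB -> MISS, insert
vaddr=355: (2,3) not in TLB -> MISS, insert
vaddr=378: (2,3) in TLB -> HIT
vaddr=368: (2,3) in TLB -> HIT
vaddr=249: (1,3) not in TLB -> MISS, insert

Answer: MISS MISS HIT HIT MISS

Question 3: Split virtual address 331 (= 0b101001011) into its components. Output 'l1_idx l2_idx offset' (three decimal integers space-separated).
vaddr = 331 = 0b101001011
  top 2 bits -> l1_idx = 2
  next 2 bits -> l2_idx = 2
  bottom 5 bits -> offset = 11

Answer: 2 2 11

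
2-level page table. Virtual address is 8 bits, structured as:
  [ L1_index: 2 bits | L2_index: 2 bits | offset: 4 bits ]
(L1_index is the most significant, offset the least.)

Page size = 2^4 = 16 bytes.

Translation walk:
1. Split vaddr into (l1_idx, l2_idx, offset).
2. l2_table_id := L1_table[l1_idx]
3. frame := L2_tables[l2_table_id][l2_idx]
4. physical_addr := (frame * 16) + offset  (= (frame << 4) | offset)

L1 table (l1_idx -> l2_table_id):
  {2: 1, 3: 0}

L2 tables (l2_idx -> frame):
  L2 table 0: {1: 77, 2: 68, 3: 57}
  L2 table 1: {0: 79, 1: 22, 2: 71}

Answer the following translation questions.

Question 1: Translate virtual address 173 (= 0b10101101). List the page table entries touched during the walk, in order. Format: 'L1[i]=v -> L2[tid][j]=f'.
Answer: L1[2]=1 -> L2[1][2]=71

Derivation:
vaddr = 173 = 0b10101101
Split: l1_idx=2, l2_idx=2, offset=13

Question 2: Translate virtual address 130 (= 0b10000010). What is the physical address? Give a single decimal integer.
Answer: 1266

Derivation:
vaddr = 130 = 0b10000010
Split: l1_idx=2, l2_idx=0, offset=2
L1[2] = 1
L2[1][0] = 79
paddr = 79 * 16 + 2 = 1266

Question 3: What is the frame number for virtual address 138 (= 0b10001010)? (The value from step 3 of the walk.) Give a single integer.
Answer: 79

Derivation:
vaddr = 138: l1_idx=2, l2_idx=0
L1[2] = 1; L2[1][0] = 79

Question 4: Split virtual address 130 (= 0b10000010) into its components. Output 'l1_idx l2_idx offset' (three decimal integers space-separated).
Answer: 2 0 2

Derivation:
vaddr = 130 = 0b10000010
  top 2 bits -> l1_idx = 2
  next 2 bits -> l2_idx = 0
  bottom 4 bits -> offset = 2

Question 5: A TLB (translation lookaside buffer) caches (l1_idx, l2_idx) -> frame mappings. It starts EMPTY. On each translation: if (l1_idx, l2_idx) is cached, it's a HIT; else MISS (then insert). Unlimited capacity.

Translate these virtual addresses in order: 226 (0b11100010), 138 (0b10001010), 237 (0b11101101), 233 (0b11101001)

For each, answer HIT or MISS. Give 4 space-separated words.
vaddr=226: (3,2) not in TLB -> MISS, insert
vaddr=138: (2,0) not in TLB -> MISS, insert
vaddr=237: (3,2) in TLB -> HIT
vaddr=233: (3,2) in TLB -> HIT

Answer: MISS MISS HIT HIT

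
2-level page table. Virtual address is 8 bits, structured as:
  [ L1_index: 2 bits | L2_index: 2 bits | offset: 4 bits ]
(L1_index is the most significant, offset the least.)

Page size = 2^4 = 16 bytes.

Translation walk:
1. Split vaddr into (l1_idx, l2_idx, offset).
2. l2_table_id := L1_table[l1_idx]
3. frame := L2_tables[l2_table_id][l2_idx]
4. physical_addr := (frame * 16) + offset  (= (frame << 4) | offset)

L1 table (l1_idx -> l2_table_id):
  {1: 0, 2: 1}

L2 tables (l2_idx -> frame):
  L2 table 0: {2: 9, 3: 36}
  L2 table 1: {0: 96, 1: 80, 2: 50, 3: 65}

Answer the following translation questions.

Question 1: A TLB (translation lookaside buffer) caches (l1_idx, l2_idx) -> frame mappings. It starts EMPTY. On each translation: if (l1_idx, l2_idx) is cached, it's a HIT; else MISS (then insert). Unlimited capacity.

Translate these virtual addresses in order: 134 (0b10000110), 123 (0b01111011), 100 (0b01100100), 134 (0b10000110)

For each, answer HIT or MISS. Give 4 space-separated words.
Answer: MISS MISS MISS HIT

Derivation:
vaddr=134: (2,0) not in TLB -> MISS, insert
vaddr=123: (1,3) not in TLB -> MISS, insert
vaddr=100: (1,2) not in TLB -> MISS, insert
vaddr=134: (2,0) in TLB -> HIT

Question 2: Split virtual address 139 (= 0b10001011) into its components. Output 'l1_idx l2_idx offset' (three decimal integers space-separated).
Answer: 2 0 11

Derivation:
vaddr = 139 = 0b10001011
  top 2 bits -> l1_idx = 2
  next 2 bits -> l2_idx = 0
  bottom 4 bits -> offset = 11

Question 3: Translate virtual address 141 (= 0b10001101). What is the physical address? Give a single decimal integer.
Answer: 1549

Derivation:
vaddr = 141 = 0b10001101
Split: l1_idx=2, l2_idx=0, offset=13
L1[2] = 1
L2[1][0] = 96
paddr = 96 * 16 + 13 = 1549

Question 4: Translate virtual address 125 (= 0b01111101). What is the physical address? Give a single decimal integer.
Answer: 589

Derivation:
vaddr = 125 = 0b01111101
Split: l1_idx=1, l2_idx=3, offset=13
L1[1] = 0
L2[0][3] = 36
paddr = 36 * 16 + 13 = 589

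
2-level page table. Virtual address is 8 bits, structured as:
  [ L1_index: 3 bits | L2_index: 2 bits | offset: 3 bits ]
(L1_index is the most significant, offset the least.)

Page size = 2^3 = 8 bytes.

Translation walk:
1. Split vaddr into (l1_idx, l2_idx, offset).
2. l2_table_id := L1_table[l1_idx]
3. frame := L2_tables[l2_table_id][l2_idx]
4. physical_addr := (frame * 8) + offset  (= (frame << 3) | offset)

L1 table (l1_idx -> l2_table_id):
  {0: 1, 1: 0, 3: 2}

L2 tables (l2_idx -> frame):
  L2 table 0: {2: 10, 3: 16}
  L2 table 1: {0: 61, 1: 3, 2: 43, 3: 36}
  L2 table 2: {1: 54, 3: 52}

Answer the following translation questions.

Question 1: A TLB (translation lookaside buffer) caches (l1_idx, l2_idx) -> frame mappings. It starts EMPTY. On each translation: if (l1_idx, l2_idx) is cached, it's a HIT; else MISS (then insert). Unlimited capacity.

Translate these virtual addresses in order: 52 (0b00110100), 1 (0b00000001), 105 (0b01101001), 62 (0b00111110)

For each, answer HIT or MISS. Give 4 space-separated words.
vaddr=52: (1,2) not in TLB -> MISS, insert
vaddr=1: (0,0) not in TLB -> MISS, insert
vaddr=105: (3,1) not in TLB -> MISS, insert
vaddr=62: (1,3) not in TLB -> MISS, insert

Answer: MISS MISS MISS MISS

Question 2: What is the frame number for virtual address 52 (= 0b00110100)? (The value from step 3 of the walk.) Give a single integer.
vaddr = 52: l1_idx=1, l2_idx=2
L1[1] = 0; L2[0][2] = 10

Answer: 10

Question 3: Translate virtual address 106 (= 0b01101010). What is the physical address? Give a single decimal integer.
Answer: 434

Derivation:
vaddr = 106 = 0b01101010
Split: l1_idx=3, l2_idx=1, offset=2
L1[3] = 2
L2[2][1] = 54
paddr = 54 * 8 + 2 = 434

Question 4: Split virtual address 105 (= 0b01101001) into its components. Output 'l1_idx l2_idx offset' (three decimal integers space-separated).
vaddr = 105 = 0b01101001
  top 3 bits -> l1_idx = 3
  next 2 bits -> l2_idx = 1
  bottom 3 bits -> offset = 1

Answer: 3 1 1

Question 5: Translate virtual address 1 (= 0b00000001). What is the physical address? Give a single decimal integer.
vaddr = 1 = 0b00000001
Split: l1_idx=0, l2_idx=0, offset=1
L1[0] = 1
L2[1][0] = 61
paddr = 61 * 8 + 1 = 489

Answer: 489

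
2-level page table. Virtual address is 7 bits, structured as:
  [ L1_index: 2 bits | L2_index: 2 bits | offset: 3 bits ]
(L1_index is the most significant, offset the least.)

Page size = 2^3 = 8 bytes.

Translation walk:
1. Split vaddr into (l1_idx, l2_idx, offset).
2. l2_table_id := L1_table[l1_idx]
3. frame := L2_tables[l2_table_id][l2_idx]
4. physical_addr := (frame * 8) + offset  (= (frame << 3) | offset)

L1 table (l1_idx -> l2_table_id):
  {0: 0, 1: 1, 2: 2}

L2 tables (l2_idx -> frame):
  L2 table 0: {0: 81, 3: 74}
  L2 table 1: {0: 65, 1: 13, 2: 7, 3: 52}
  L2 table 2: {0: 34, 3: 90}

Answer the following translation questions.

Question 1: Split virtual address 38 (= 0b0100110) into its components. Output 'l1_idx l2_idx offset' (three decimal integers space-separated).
vaddr = 38 = 0b0100110
  top 2 bits -> l1_idx = 1
  next 2 bits -> l2_idx = 0
  bottom 3 bits -> offset = 6

Answer: 1 0 6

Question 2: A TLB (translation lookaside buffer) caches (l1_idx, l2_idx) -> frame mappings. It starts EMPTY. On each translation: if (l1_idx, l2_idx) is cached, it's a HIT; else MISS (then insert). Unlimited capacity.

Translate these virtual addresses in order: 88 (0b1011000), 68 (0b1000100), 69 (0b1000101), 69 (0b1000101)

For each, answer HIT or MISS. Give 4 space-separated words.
Answer: MISS MISS HIT HIT

Derivation:
vaddr=88: (2,3) not in TLB -> MISS, insert
vaddr=68: (2,0) not in TLB -> MISS, insert
vaddr=69: (2,0) in TLB -> HIT
vaddr=69: (2,0) in TLB -> HIT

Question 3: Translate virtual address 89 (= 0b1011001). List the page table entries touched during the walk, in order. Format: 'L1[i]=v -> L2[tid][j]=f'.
Answer: L1[2]=2 -> L2[2][3]=90

Derivation:
vaddr = 89 = 0b1011001
Split: l1_idx=2, l2_idx=3, offset=1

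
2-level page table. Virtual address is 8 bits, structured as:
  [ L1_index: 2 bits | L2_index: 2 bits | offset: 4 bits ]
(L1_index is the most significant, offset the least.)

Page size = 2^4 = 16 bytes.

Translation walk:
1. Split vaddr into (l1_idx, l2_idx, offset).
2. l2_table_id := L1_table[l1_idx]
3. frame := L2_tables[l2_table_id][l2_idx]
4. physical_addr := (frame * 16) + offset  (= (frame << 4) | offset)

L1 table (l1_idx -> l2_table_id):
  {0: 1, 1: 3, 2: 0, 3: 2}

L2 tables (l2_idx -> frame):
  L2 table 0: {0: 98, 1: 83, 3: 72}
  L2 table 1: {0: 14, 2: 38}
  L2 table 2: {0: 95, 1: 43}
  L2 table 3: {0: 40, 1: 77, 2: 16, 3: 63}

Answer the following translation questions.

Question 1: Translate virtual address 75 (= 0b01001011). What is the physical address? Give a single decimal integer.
vaddr = 75 = 0b01001011
Split: l1_idx=1, l2_idx=0, offset=11
L1[1] = 3
L2[3][0] = 40
paddr = 40 * 16 + 11 = 651

Answer: 651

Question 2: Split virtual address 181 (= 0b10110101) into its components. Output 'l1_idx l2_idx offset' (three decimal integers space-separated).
Answer: 2 3 5

Derivation:
vaddr = 181 = 0b10110101
  top 2 bits -> l1_idx = 2
  next 2 bits -> l2_idx = 3
  bottom 4 bits -> offset = 5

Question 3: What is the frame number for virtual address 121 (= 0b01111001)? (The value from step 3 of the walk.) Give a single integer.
vaddr = 121: l1_idx=1, l2_idx=3
L1[1] = 3; L2[3][3] = 63

Answer: 63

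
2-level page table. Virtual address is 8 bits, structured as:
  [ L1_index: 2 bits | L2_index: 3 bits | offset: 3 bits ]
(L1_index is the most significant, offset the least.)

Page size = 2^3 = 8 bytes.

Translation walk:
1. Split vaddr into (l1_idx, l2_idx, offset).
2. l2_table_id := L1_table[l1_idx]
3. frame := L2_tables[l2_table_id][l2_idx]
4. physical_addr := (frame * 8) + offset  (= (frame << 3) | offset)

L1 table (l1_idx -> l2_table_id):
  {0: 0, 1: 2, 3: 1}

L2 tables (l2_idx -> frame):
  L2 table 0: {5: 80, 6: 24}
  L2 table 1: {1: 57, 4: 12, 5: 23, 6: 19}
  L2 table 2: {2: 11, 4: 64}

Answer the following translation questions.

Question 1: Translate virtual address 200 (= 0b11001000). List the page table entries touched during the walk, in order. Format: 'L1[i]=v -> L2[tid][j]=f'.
vaddr = 200 = 0b11001000
Split: l1_idx=3, l2_idx=1, offset=0

Answer: L1[3]=1 -> L2[1][1]=57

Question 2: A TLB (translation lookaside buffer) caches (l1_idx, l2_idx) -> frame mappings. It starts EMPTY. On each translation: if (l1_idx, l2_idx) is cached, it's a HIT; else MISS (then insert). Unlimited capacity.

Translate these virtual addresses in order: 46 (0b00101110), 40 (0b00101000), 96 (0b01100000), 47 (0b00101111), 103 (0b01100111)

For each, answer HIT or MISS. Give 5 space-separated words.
vaddr=46: (0,5) not in TLB -> MISS, insert
vaddr=40: (0,5) in TLB -> HIT
vaddr=96: (1,4) not in TLB -> MISS, insert
vaddr=47: (0,5) in TLB -> HIT
vaddr=103: (1,4) in TLB -> HIT

Answer: MISS HIT MISS HIT HIT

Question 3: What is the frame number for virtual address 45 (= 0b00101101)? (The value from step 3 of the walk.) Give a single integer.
Answer: 80

Derivation:
vaddr = 45: l1_idx=0, l2_idx=5
L1[0] = 0; L2[0][5] = 80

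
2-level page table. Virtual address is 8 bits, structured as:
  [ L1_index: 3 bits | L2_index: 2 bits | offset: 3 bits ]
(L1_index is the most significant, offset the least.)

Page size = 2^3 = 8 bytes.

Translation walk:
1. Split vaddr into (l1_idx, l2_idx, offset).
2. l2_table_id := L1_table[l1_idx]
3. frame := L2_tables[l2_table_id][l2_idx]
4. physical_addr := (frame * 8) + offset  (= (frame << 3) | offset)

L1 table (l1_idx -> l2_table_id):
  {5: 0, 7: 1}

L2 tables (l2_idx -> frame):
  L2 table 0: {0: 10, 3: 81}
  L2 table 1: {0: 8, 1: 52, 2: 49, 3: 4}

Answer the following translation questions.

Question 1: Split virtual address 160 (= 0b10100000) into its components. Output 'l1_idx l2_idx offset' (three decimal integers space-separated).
Answer: 5 0 0

Derivation:
vaddr = 160 = 0b10100000
  top 3 bits -> l1_idx = 5
  next 2 bits -> l2_idx = 0
  bottom 3 bits -> offset = 0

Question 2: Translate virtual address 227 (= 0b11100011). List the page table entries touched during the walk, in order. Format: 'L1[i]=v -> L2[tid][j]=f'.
vaddr = 227 = 0b11100011
Split: l1_idx=7, l2_idx=0, offset=3

Answer: L1[7]=1 -> L2[1][0]=8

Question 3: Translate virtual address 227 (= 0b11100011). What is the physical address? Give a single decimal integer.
Answer: 67

Derivation:
vaddr = 227 = 0b11100011
Split: l1_idx=7, l2_idx=0, offset=3
L1[7] = 1
L2[1][0] = 8
paddr = 8 * 8 + 3 = 67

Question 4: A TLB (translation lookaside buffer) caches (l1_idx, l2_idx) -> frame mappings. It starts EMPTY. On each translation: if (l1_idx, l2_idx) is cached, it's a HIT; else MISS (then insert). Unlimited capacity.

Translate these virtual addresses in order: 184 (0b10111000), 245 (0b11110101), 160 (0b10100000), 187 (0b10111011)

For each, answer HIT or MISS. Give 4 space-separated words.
Answer: MISS MISS MISS HIT

Derivation:
vaddr=184: (5,3) not in TLB -> MISS, insert
vaddr=245: (7,2) not in TLB -> MISS, insert
vaddr=160: (5,0) not in TLB -> MISS, insert
vaddr=187: (5,3) in TLB -> HIT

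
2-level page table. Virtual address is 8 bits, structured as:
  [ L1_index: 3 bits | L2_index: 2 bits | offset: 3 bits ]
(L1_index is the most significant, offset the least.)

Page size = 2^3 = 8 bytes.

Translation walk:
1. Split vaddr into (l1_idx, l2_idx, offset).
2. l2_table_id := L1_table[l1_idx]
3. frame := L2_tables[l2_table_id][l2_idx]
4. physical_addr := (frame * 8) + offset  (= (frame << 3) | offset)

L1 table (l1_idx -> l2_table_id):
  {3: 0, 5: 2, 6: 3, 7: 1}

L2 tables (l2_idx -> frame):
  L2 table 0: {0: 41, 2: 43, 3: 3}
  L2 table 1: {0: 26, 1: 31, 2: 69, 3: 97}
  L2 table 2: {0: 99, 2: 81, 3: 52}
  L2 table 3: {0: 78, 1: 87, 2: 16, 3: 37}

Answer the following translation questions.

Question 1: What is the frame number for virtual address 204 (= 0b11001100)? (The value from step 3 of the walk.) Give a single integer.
vaddr = 204: l1_idx=6, l2_idx=1
L1[6] = 3; L2[3][1] = 87

Answer: 87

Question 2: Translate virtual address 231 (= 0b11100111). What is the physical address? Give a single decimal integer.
Answer: 215

Derivation:
vaddr = 231 = 0b11100111
Split: l1_idx=7, l2_idx=0, offset=7
L1[7] = 1
L2[1][0] = 26
paddr = 26 * 8 + 7 = 215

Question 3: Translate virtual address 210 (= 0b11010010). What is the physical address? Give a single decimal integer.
vaddr = 210 = 0b11010010
Split: l1_idx=6, l2_idx=2, offset=2
L1[6] = 3
L2[3][2] = 16
paddr = 16 * 8 + 2 = 130

Answer: 130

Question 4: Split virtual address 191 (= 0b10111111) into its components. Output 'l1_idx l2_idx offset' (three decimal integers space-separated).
vaddr = 191 = 0b10111111
  top 3 bits -> l1_idx = 5
  next 2 bits -> l2_idx = 3
  bottom 3 bits -> offset = 7

Answer: 5 3 7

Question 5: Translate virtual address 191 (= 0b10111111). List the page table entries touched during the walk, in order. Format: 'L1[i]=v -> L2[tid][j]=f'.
Answer: L1[5]=2 -> L2[2][3]=52

Derivation:
vaddr = 191 = 0b10111111
Split: l1_idx=5, l2_idx=3, offset=7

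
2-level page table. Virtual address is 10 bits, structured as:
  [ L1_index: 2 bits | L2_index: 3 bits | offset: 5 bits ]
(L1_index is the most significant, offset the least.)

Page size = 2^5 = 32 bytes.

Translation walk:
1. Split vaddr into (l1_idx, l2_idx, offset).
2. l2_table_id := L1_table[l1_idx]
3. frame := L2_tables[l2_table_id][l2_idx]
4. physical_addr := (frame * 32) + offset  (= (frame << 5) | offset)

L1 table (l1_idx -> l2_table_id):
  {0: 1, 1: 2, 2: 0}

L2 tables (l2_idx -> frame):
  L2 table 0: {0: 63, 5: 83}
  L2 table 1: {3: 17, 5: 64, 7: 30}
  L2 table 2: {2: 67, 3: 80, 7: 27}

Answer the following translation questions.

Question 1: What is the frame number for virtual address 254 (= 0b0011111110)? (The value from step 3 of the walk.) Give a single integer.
vaddr = 254: l1_idx=0, l2_idx=7
L1[0] = 1; L2[1][7] = 30

Answer: 30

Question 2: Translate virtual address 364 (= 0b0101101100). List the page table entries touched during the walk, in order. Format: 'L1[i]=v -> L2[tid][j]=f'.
vaddr = 364 = 0b0101101100
Split: l1_idx=1, l2_idx=3, offset=12

Answer: L1[1]=2 -> L2[2][3]=80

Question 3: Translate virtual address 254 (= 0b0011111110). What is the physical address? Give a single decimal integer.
vaddr = 254 = 0b0011111110
Split: l1_idx=0, l2_idx=7, offset=30
L1[0] = 1
L2[1][7] = 30
paddr = 30 * 32 + 30 = 990

Answer: 990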